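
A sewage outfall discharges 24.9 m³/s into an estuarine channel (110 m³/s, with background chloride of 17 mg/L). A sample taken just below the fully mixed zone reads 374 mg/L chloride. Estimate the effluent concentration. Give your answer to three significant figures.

1950 mg/L

Mass balance: 110.0·17.00 + 24.90·Cₑ = 134.9·374.0
→ Cₑ = (134.9·374.0 − 110.0·17.00) / 24.90 = 1951 mg/L.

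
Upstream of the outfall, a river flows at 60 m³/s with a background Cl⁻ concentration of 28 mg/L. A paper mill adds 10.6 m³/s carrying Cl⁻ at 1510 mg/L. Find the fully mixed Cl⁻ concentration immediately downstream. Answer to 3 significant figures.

Mass balance: C = (60.00·28.00 + 10.60·1510) / 70.60 = 17690/70.60 = 250.5 mg/L.

251 mg/L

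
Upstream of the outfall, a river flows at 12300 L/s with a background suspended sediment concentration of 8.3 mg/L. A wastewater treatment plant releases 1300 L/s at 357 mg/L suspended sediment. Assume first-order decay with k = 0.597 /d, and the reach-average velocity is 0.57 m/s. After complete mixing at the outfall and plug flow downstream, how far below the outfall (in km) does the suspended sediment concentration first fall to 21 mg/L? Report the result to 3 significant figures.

Conservation of mass: C = (12300·8.300 + 1300·357.0) / 13600 = 566200/13600 = 41.63 mg/L.
Set 41.63·exp(−k·t) = 21 → t = ln(41.63/21)/k = 99040 s = 27.51 h.
Distance = v·t = 0.57·99040 = 56450 m = 56.45 km.

56.5 km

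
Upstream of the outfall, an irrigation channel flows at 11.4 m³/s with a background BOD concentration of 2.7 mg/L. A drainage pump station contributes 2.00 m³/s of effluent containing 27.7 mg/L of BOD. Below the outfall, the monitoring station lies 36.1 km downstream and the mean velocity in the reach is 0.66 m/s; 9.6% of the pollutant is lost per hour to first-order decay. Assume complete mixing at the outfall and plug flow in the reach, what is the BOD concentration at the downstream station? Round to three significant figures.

Flow-weighted average: C = (11.40·2.700 + 2.000·27.70) / 13.40 = 86.18/13.40 = 6.431 mg/L.
Travel time t = 36.1·1000 / 0.66 = 54700 s = 15.19 h.
9.6%/h lost → k = −ln(1 − 0.096) = 0.1009 h⁻¹.
After decay, C = 6.431 × e^(−kt) = 6.431 × 0.2158 = 1.388 mg/L.

1.39 mg/L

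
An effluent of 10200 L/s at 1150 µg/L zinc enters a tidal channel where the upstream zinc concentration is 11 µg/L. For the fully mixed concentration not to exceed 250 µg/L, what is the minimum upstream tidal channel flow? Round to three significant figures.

38400 L/s

Set C_mix = 250: (Q·11.00 + 10200·1150) / (Q + 10200) = 250
→ Q = 10200·(1150 − 250)/(250 − 11.00) = 38410 L/s.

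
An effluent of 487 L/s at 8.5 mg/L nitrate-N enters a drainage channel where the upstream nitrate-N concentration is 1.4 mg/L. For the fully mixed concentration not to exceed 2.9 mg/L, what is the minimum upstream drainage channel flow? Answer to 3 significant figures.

1820 L/s

Set C_mix = 2.9: (Q·1.400 + 487.0·8.500) / (Q + 487.0) = 2.9
→ Q = 487.0·(8.500 − 2.9)/(2.9 − 1.400) = 1818 L/s.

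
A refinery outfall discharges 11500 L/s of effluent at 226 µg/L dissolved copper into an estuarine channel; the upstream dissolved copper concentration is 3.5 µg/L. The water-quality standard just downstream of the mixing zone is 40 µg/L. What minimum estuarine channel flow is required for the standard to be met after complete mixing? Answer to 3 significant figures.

Set C_mix = 40: (Q·3.500 + 11500·226.0) / (Q + 11500) = 40
→ Q = 11500·(226.0 − 40)/(40 − 3.500) = 58600 L/s.

58600 L/s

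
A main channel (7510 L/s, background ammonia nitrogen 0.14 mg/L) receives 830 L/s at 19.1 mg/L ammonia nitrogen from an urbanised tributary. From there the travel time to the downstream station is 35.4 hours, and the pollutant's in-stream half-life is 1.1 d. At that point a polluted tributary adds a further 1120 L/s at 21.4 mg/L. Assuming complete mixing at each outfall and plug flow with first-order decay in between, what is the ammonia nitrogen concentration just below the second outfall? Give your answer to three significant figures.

Mass balance: C = (7510·0.1400 + 830.0·19.10) / 8340 = 16900/8340 = 2.027 mg/L; combined flow 8340 L/s.
Half-life 1.1 d → k = ln 2 / 1.1 = 0.6301 d⁻¹.
Applying C = C₀e^(−kt): 2.027 × 0.3948 = 0.8002 mg/L.
Second outfall: C = (8340·0.8002 + 1120·21.40)/9460 = 3.239 mg/L.

3.24 mg/L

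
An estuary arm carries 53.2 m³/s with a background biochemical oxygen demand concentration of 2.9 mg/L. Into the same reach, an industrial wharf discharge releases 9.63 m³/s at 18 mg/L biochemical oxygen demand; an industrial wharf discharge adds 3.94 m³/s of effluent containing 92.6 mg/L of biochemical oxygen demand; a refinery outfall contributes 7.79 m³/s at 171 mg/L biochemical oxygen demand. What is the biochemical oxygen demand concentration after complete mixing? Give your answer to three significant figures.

27.2 mg/L

Mixed concentration C = ΣQC/ΣQ = (53.20·2.900 + 9.630·18.00 + 3.940·92.60 + 7.790·171.0) / 74.56 = 2025/74.56 = 27.15 mg/L.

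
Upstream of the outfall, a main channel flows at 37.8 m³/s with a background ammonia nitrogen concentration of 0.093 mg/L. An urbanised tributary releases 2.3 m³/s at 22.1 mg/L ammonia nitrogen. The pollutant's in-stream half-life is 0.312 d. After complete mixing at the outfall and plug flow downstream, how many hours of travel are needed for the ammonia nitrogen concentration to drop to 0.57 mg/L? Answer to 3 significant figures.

9.36 h

Conservation of mass: C = (37.80·0.09300 + 2.300·22.10) / 40.10 = 54.35/40.10 = 1.355 mg/L.
Half-life 0.312 d → k = ln 2 / 0.312 = 2.222 d⁻¹.
1.355·exp(−k·t) = 0.57 → t = ln(1.355/0.57)/k = 33680 s = 9.356 h.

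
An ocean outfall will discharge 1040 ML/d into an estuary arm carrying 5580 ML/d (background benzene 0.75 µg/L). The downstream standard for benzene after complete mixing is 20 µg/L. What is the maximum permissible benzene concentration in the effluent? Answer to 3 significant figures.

At the limit, (Qr·Cr + Qe·Cₑ)/(Qr + Qe) = 20:
Cₑ = (6620·20 − 5580·0.7500) / 1040 = 123.3 µg/L.

123 µg/L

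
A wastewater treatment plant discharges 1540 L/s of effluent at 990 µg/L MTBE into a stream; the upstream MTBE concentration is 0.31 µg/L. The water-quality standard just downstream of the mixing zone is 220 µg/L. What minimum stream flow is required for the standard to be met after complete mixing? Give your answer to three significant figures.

5400 L/s

Set C_mix = 220: (Q·0.3100 + 1540·990.0) / (Q + 1540) = 220
→ Q = 1540·(990.0 − 220)/(220 − 0.3100) = 5398 L/s.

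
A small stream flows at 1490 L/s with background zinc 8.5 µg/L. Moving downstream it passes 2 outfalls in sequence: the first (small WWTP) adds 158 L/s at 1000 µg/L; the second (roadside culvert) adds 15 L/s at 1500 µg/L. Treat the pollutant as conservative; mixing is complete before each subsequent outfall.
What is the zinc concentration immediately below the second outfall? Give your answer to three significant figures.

After outfall 1: Q = 1490 + 158.0 = 1648 L/s; C = (1490·8.500 + 158.0·1000)/1648 = 103.6 µg/L.
After outfall 2: Q = 1648 + 15.00 = 1663 L/s; C = (1648·103.6 + 15.00·1500)/1663 = 116.2 µg/L.

116 µg/L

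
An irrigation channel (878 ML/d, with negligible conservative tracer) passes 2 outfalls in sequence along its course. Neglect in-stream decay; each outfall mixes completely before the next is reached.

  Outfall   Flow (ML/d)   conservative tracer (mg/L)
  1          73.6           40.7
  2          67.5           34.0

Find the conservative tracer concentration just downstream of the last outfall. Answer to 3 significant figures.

After outfall 1: Q = 878.0 + 73.60 = 951.6 ML/d; C = (878.0·0 + 73.60·40.70)/951.6 = 3.148 mg/L.
After outfall 2: Q = 951.6 + 67.50 = 1019 ML/d; C = (951.6·3.148 + 67.50·34.00)/1019 = 5.191 mg/L.

5.19 mg/L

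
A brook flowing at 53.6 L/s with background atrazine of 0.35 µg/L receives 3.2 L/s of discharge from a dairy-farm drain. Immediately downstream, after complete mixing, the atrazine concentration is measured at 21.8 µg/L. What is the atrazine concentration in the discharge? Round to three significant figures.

Mass balance: 53.60·0.3500 + 3.200·Cₑ = 56.80·21.80
→ Cₑ = (56.80·21.80 − 53.60·0.3500) / 3.200 = 381.1 µg/L.

381 µg/L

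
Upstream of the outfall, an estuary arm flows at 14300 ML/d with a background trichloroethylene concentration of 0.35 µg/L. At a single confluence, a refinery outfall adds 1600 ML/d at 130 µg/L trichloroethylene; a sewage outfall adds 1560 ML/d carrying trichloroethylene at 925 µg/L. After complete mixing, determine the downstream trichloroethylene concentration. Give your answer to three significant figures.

94.8 µg/L

After mixing, C = (14300·0.3500 + 1600·130.0 + 1560·925.0) / 17460 = 1656000/17460 = 94.85 µg/L.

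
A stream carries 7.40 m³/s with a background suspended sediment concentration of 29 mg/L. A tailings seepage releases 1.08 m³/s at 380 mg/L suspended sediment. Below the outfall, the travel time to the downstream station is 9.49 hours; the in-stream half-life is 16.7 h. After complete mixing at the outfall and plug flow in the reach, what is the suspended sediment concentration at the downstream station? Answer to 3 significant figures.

Mixed concentration C = ΣQC/ΣQ = (7.400·29.00 + 1.080·380.0) / 8.480 = 625.0/8.480 = 73.70 mg/L.
Half-life 16.7 h → k = ln 2 / 16.7 = 0.04151 h⁻¹ = 0.9961 d⁻¹.
Decay over the reach: 73.70·exp(−kt) = 73.70·0.6744 = 49.71 mg/L.

49.7 mg/L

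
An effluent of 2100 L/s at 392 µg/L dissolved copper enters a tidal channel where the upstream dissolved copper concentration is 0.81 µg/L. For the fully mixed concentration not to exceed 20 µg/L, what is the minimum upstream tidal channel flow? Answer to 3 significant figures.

Set C_mix = 20: (Q·0.8100 + 2100·392.0) / (Q + 2100) = 20
→ Q = 2100·(392.0 − 20)/(20 − 0.8100) = 40710 L/s.

40700 L/s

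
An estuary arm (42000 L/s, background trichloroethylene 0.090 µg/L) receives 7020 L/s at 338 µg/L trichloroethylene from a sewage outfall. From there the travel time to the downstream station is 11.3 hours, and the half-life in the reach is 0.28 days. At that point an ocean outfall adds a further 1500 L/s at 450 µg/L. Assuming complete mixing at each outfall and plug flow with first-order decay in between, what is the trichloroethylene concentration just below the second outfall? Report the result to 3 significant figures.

28.0 µg/L

Flow-weighted average: C = (42000·0.09000 + 7020·338.0) / 49020 = 2377000/49020 = 48.48 µg/L; combined flow 49020 L/s.
Half-life 0.28 d → k = ln 2 / 0.28 = 2.476 d⁻¹.
Applying C = C₀e^(−kt): 48.48 × 0.3117 = 15.11 µg/L.
Second outfall: C = (49020·15.11 + 1500·450.0)/50520 = 28.03 µg/L.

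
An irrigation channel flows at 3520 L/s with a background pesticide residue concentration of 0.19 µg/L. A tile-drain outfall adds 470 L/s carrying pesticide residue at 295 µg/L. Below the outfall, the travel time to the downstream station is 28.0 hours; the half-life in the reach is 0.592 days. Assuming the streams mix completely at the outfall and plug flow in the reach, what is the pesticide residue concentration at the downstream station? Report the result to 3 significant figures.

Mass balance: C = (3520·0.1900 + 470.0·295.0) / 3990 = 139300/3990 = 34.92 µg/L.
Half-life 0.592 d → k = ln 2 / 0.592 = 1.171 d⁻¹.
Decay over the reach: 34.92·exp(−kt) = 34.92·0.2551 = 8.908 µg/L.

8.91 µg/L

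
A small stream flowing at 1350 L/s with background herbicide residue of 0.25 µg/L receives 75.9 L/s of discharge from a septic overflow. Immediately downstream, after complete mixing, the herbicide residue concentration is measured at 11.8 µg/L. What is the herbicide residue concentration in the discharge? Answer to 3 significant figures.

Mass balance: 1350·0.2500 + 75.90·Cₑ = 1426·11.80
→ Cₑ = (1426·11.80 − 1350·0.2500) / 75.90 = 217.2 µg/L.

217 µg/L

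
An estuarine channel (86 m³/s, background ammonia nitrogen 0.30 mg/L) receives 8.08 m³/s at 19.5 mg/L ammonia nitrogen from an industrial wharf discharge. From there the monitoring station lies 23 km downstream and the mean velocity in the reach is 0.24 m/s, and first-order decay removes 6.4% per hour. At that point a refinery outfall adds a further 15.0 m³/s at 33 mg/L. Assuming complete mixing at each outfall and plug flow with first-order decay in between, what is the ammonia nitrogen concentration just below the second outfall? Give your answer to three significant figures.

Mass balance: C = (86.00·0.3000 + 8.080·19.50) / 94.08 = 183.4/94.08 = 1.949 mg/L; combined flow 94.08 m³/s.
Travel time t = 23·1000 / 0.24 = 95830 s = 26.62 h.
6.4%/h lost → k = −ln(1 − 0.064) = 0.06614 h⁻¹.
Applying C = C₀e^(−kt): 1.949 × 0.1719 = 0.3351 mg/L.
Second outfall: C = (94.08·0.3351 + 15.00·33.00)/109.1 = 4.827 mg/L.

4.83 mg/L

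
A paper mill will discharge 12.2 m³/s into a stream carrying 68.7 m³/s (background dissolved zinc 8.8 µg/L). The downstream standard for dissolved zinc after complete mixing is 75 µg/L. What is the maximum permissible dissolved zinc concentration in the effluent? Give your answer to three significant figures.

At the limit, (Qr·Cr + Qe·Cₑ)/(Qr + Qe) = 75:
Cₑ = (80.90·75 − 68.70·8.800) / 12.20 = 447.8 µg/L.

448 µg/L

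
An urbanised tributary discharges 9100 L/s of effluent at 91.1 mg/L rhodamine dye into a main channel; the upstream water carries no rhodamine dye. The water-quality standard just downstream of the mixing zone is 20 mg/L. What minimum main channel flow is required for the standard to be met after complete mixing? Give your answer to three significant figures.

32400 L/s

Set C_mix = 20: (Q·0 + 9100·91.10) / (Q + 9100) = 20
→ Q = 9100·(91.10 − 20)/(20 − 0) = 32350 L/s.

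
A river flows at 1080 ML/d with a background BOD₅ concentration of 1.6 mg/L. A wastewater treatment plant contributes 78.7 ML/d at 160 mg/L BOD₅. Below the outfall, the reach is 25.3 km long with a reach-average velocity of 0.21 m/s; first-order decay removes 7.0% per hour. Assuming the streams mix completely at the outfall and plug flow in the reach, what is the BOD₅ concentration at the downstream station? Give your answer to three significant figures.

After mixing, C = (1080·1.600 + 78.70·160.0) / 1159 = 14320/1159 = 12.36 mg/L.
Travel time t = 25.3·1000 / 0.21 = 120500 s = 33.47 h.
7.0%/h lost → k = −ln(1 − 0.07) = 0.07257 h⁻¹.
Applying C = C₀e^(−kt): 12.36 × 0.08816 = 1.090 mg/L.

1.09 mg/L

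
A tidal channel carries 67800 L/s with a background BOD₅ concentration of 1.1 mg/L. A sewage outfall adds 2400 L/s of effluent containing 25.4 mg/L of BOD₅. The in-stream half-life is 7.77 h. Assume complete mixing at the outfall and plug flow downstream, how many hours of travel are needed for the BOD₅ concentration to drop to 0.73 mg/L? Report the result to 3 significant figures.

Mixed concentration C = ΣQC/ΣQ = (67800·1.100 + 2400·25.40) / 70200 = 135500/70200 = 1.931 mg/L.
Half-life 7.77 h → k = ln 2 / 7.77 = 0.08921 h⁻¹ = 2.141 d⁻¹.
1.931·exp(−k·t) = 0.73 → t = ln(1.931/0.73)/k = 39250 s = 10.90 h.

10.9 h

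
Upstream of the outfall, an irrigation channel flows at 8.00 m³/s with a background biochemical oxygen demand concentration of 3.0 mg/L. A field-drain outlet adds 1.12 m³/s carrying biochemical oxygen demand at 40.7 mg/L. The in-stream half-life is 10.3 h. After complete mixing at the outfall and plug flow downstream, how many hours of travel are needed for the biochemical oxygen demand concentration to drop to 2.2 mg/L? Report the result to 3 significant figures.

Mixed concentration C = ΣQC/ΣQ = (8.000·3.000 + 1.120·40.70) / 9.120 = 69.58/9.120 = 7.630 mg/L.
Half-life 10.3 h → k = ln 2 / 10.3 = 0.06730 h⁻¹ = 1.615 d⁻¹.
7.630·exp(−k·t) = 2.2 → t = ln(7.630/2.2)/k = 66530 s = 18.48 h.

18.5 h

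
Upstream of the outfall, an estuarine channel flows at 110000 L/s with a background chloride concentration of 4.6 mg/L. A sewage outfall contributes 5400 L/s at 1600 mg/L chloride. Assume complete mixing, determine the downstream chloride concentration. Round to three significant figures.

Mass balance: C = (110000·4.600 + 5400·1600) / 115400 = 9146000/115400 = 79.25 mg/L.

79.3 mg/L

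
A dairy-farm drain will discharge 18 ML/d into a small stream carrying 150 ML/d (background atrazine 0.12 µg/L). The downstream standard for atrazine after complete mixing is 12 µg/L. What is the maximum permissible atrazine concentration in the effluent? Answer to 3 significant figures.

111 µg/L

At the limit, (Qr·Cr + Qe·Cₑ)/(Qr + Qe) = 12:
Cₑ = (168.0·12 − 150.0·0.1200) / 18.00 = 111.0 µg/L.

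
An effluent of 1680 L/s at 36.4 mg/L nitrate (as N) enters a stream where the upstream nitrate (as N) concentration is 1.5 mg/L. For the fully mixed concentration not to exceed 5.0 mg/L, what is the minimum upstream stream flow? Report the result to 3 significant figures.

Set C_mix = 5.0: (Q·1.500 + 1680·36.40) / (Q + 1680) = 5.0
→ Q = 1680·(36.40 − 5.0)/(5.0 − 1.500) = 15070 L/s.

15100 L/s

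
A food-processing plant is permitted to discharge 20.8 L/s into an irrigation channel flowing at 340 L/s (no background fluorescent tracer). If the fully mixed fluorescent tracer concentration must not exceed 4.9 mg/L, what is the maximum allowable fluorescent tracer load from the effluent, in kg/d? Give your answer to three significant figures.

153 kg/d

Mass balance at the limit: 340.0·0 + 20.80·Cₑ = 360.8·4.9 → Cₑ = 85.00 mg/L.
20.80 L/s = 0.02080 m³/s. Load = 0.02080 m³/s × 85.00 g/m³ × 86 400 s/d = 152.7 kg/d.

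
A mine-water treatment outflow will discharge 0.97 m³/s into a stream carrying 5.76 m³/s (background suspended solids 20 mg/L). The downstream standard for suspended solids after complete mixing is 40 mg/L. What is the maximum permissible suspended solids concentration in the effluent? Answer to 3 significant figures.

At the limit, (Qr·Cr + Qe·Cₑ)/(Qr + Qe) = 40:
Cₑ = (6.730·40 − 5.760·20.00) / 0.9700 = 158.8 mg/L.

159 mg/L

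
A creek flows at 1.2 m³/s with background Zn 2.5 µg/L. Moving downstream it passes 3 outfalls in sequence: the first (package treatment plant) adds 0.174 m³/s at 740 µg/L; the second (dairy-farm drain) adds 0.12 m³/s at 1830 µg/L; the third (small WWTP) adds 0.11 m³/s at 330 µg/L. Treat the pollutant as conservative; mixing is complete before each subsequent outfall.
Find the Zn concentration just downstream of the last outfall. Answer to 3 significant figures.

After outfall 1: Q = 1.200 + 0.1740 = 1.374 m³/s; C = (1.200·2.500 + 0.1740·740.0)/1.374 = 95.90 µg/L.
After outfall 2: Q = 1.374 + 0.1200 = 1.494 m³/s; C = (1.374·95.90 + 0.1200·1830)/1.494 = 235.2 µg/L.
After outfall 3: Q = 1.494 + 0.1100 = 1.604 m³/s; C = (1.494·235.2 + 0.1100·330.0)/1.604 = 241.7 µg/L.

242 µg/L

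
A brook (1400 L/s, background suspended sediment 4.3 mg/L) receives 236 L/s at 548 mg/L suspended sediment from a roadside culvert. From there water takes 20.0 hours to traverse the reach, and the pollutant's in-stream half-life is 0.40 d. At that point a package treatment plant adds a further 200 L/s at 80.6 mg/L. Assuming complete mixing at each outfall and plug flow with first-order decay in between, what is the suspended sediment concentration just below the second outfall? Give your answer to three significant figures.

26.2 mg/L

Mixed concentration C = ΣQC/ΣQ = (1400·4.300 + 236.0·548.0) / 1636 = 135300/1636 = 82.73 mg/L; combined flow 1636 L/s.
Half-life 0.40 d → k = ln 2 / 0.40 = 1.733 d⁻¹.
Decay over the reach: 82.73·exp(−kt) = 82.73·0.2360 = 19.52 mg/L.
At the second outfall, C = (1636·19.52 + 200.0·80.60) / (1636 + 200.0) = 26.18 mg/L.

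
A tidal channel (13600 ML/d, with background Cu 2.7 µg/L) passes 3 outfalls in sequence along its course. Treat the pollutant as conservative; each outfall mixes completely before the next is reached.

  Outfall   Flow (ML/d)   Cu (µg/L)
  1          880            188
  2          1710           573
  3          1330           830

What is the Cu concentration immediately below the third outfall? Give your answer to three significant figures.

130 µg/L

Outfall 1: combined Q = 14480 ML/d; C = (13600·2.700 + 880.0·188.0)/14480 = 13.96 µg/L.
Outfall 2: combined Q = 16190 ML/d; C = (14480·13.96 + 1710·573.0)/16190 = 73.01 µg/L.
Outfall 3: combined Q = 17520 ML/d; C = (16190·73.01 + 1330·830.0)/17520 = 130.5 µg/L.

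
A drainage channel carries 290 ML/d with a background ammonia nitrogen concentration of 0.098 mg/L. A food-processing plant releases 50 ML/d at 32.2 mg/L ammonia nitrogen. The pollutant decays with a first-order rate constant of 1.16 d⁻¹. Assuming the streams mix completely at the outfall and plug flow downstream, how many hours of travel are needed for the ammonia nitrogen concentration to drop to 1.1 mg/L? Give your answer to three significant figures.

Conservation of mass: C = (290.0·0.09800 + 50.00·32.20) / 340.0 = 1638/340.0 = 4.819 mg/L.
4.819·exp(−k·t) = 1.1 → t = ln(4.819/1.1)/k = 110000 s = 30.56 h.

30.6 h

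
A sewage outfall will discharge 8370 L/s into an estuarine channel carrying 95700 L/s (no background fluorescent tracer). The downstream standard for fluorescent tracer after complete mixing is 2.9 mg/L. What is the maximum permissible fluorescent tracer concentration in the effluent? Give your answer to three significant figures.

36.1 mg/L

At the limit, (Qr·Cr + Qe·Cₑ)/(Qr + Qe) = 2.9:
Cₑ = (104100·2.9 − 95700·0) / 8370 = 36.06 mg/L.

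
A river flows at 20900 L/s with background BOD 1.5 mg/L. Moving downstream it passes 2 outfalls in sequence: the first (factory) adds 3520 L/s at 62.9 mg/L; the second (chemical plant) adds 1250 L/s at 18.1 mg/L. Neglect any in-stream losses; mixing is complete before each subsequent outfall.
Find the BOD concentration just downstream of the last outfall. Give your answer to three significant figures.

Outfall 1: combined Q = 24420 L/s; C = (20900·1.500 + 3520·62.90)/24420 = 10.35 mg/L.
Outfall 2: combined Q = 25670 L/s; C = (24420·10.35 + 1250·18.10)/25670 = 10.73 mg/L.

10.7 mg/L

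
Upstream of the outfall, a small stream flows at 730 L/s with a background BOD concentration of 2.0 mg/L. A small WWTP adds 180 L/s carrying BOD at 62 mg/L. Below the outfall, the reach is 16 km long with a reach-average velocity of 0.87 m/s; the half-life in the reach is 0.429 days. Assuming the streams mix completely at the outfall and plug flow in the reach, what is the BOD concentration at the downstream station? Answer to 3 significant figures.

Flow-weighted average: C = (730.0·2.000 + 180.0·62.00) / 910.0 = 12620/910.0 = 13.87 mg/L.
Travel time t = 16·1000 / 0.87 = 18390 s = 5.109 h.
Half-life 0.429 d → k = ln 2 / 0.429 = 1.616 d⁻¹.
After decay, C = 13.87 × e^(−kt) = 13.87 × 0.7090 = 9.832 mg/L.

9.83 mg/L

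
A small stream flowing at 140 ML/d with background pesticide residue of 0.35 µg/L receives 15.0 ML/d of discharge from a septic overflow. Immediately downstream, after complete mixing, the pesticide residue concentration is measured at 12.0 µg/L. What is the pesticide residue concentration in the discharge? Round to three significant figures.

121 µg/L

Mass balance: 140.0·0.3500 + 15.00·Cₑ = 155.0·12.00
→ Cₑ = (155.0·12.00 − 140.0·0.3500) / 15.00 = 120.7 µg/L.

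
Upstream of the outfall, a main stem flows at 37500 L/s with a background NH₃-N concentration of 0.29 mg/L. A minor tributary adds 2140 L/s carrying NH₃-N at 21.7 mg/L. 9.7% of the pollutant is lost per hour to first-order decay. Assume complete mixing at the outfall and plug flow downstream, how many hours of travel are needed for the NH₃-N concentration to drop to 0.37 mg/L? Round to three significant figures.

Mass balance: C = (37500·0.2900 + 2140·21.70) / 39640 = 57310/39640 = 1.446 mg/L.
9.7%/h lost → k = −ln(1 − 0.097) = 0.1020 h⁻¹.
1.446·exp(−k·t) = 0.37 → t = ln(1.446/0.37)/k = 48090 s = 13.36 h.

13.4 h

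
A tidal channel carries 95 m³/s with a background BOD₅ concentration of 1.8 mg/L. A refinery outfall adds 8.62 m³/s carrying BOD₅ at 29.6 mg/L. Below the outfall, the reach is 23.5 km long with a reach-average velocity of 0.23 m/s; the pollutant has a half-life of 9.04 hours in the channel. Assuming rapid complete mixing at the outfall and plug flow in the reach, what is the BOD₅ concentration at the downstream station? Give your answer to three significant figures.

0.467 mg/L

Mixed concentration C = ΣQC/ΣQ = (95.00·1.800 + 8.620·29.60) / 103.6 = 426.2/103.6 = 4.113 mg/L.
Travel time t = 23.5·1000 / 0.23 = 102200 s = 28.38 h.
Half-life 9.04 h → k = ln 2 / 9.04 = 0.07668 h⁻¹ = 1.840 d⁻¹.
Applying C = C₀e^(−kt): 4.113 × 0.1135 = 0.4667 mg/L.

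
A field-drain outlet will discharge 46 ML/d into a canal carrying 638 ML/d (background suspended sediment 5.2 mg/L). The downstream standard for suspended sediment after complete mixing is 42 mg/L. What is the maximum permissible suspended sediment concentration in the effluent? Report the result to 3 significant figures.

552 mg/L

At the limit, (Qr·Cr + Qe·Cₑ)/(Qr + Qe) = 42:
Cₑ = (684.0·42 − 638.0·5.200) / 46.00 = 552.4 mg/L.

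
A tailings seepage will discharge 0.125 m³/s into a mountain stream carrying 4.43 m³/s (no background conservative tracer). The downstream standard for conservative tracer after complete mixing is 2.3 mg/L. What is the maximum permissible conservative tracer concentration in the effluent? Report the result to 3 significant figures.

83.8 mg/L

At the limit, (Qr·Cr + Qe·Cₑ)/(Qr + Qe) = 2.3:
Cₑ = (4.555·2.3 − 4.430·0) / 0.1250 = 83.81 mg/L.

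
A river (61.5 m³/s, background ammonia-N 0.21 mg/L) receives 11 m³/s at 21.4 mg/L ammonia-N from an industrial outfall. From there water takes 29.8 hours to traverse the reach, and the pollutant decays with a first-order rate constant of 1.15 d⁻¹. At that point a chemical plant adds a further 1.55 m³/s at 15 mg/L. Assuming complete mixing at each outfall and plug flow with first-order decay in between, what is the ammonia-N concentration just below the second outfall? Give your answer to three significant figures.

1.12 mg/L

Mass balance: C = (61.50·0.2100 + 11.00·21.40) / 72.50 = 248.3/72.50 = 3.425 mg/L; combined flow 72.50 m³/s.
First-order decay: C = 3.425·exp(−k·t) = 3.425·0.2398 = 0.8214 mg/L.
Second outfall: C = (72.50·0.8214 + 1.550·15.00)/74.05 = 1.118 mg/L.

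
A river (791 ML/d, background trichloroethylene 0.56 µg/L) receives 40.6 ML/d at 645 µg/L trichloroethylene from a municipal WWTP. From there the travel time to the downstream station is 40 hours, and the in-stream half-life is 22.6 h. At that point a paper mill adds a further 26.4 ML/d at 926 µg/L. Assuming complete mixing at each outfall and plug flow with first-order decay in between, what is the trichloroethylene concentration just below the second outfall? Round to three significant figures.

37.6 µg/L

Flow-weighted average: C = (791.0·0.5600 + 40.60·645.0) / 831.6 = 26630/831.6 = 32.02 µg/L; combined flow 831.6 ML/d.
Half-life 22.6 h → k = ln 2 / 22.6 = 0.03067 h⁻¹ = 0.7361 d⁻¹.
Applying C = C₀e^(−kt): 32.02 × 0.2932 = 9.390 µg/L.
At the second outfall, C = (831.6·9.390 + 26.40·926.0) / (831.6 + 26.40) = 37.59 µg/L.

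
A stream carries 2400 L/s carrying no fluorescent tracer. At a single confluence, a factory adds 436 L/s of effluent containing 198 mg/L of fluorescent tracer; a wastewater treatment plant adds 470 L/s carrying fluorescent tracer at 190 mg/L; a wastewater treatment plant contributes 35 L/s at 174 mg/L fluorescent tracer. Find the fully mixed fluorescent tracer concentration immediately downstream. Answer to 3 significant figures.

54.4 mg/L

Flow-weighted average: C = (2400·0 + 436.0·198.0 + 470.0·190.0 + 35.00·174.0) / 3341 = 181700/3341 = 54.39 mg/L.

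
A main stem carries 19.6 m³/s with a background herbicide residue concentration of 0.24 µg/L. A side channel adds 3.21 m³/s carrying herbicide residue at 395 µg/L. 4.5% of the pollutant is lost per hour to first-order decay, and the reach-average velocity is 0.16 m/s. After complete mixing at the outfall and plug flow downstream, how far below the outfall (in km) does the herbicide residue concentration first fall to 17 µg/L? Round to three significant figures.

14.9 km

Mixed concentration C = ΣQC/ΣQ = (19.60·0.2400 + 3.210·395.0) / 22.81 = 1273/22.81 = 55.79 µg/L.
4.5%/h lost → k = −ln(1 − 0.045) = 0.04604 h⁻¹.
Set 55.79·exp(−k·t) = 17 → t = ln(55.79/17)/k = 92920 s = 25.81 h.
Distance = v·t = 0.16·92920 = 14870 m = 14.87 km.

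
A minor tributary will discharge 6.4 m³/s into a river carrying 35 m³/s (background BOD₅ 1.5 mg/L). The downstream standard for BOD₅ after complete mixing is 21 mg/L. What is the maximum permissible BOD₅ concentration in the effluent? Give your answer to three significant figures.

At the limit, (Qr·Cr + Qe·Cₑ)/(Qr + Qe) = 21:
Cₑ = (41.40·21 − 35.00·1.500) / 6.400 = 127.6 mg/L.

128 mg/L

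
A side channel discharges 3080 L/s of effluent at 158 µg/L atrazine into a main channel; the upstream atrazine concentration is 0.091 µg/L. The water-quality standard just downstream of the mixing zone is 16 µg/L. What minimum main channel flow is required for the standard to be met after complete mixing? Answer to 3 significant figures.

Set C_mix = 16: (Q·0.09100 + 3080·158.0) / (Q + 3080) = 16
→ Q = 3080·(158.0 − 16)/(16 − 0.09100) = 27490 L/s.

27500 L/s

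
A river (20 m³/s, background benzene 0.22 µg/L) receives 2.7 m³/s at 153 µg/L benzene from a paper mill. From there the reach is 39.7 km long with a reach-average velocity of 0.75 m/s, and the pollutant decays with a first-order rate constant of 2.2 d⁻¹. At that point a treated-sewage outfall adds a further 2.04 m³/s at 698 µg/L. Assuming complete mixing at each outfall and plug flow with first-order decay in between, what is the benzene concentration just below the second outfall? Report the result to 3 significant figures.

61.9 µg/L

Mixed concentration C = ΣQC/ΣQ = (20.00·0.2200 + 2.700·153.0) / 22.70 = 417.5/22.70 = 18.39 µg/L; combined flow 22.70 m³/s.
Travel time t = 39.7·1000 / 0.75 = 52930 s = 14.70 h.
After decay, C = 18.39 × e^(−kt) = 18.39 × 0.2598 = 4.778 µg/L.
Second outfall: C = (22.70·4.778 + 2.040·698.0)/24.74 = 61.94 µg/L.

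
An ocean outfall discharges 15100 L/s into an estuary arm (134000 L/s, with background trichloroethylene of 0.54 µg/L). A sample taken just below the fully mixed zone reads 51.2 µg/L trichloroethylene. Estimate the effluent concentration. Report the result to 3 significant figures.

501 µg/L

Mass balance: 134000·0.5400 + 15100·Cₑ = 149100·51.20
→ Cₑ = (149100·51.20 − 134000·0.5400) / 15100 = 500.8 µg/L.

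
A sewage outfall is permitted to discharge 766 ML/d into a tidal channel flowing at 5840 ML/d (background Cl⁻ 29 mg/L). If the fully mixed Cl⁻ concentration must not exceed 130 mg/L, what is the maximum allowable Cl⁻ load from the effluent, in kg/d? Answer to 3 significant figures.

Mass balance at the limit: 5840·29.00 + 766.0·Cₑ = 6606·130 → Cₑ = 900.0 mg/L.
766.0 ML/d = 8.866 m³/s. Load = 8.866 m³/s × 900.0 g/m³ × 86 400 s/d = 689400 kg/d.

689000 kg/d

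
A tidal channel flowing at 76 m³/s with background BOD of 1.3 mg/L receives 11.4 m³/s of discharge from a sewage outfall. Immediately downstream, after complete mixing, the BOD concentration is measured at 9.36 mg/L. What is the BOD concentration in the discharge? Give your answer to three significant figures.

63.1 mg/L

Mass balance: 76.00·1.300 + 11.40·Cₑ = 87.40·9.360
→ Cₑ = (87.40·9.360 − 76.00·1.300) / 11.40 = 63.09 mg/L.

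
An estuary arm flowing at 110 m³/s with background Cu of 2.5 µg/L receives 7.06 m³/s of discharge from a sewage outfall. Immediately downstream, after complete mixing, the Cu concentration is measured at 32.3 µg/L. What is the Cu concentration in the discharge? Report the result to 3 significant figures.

Mass balance: 110.0·2.500 + 7.060·Cₑ = 117.1·32.30
→ Cₑ = (117.1·32.30 − 110.0·2.500) / 7.060 = 496.6 µg/L.

497 µg/L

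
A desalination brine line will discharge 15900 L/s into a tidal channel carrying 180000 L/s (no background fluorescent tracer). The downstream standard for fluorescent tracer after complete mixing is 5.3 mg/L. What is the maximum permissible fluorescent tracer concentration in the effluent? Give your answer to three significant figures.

At the limit, (Qr·Cr + Qe·Cₑ)/(Qr + Qe) = 5.3:
Cₑ = (195900·5.3 − 180000·0) / 15900 = 65.30 mg/L.

65.3 mg/L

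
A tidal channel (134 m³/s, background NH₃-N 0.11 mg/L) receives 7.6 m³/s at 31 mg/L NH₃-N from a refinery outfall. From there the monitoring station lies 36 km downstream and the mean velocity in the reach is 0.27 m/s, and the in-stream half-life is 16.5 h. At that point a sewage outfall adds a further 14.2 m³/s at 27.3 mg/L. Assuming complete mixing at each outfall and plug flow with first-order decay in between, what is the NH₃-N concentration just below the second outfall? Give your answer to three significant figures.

Mixed concentration C = ΣQC/ΣQ = (134.0·0.1100 + 7.600·31.00) / 141.6 = 250.3/141.6 = 1.768 mg/L; combined flow 141.6 m³/s.
Travel time t = 36·1000 / 0.27 = 133300 s = 37.04 h.
Half-life 16.5 h → k = ln 2 / 16.5 = 0.04201 h⁻¹ = 1.008 d⁻¹.
Decay over the reach: 1.768·exp(−kt) = 1.768·0.2110 = 0.3730 mg/L.
Second outfall: C = (141.6·0.3730 + 14.20·27.30)/155.8 = 2.827 mg/L.

2.83 mg/L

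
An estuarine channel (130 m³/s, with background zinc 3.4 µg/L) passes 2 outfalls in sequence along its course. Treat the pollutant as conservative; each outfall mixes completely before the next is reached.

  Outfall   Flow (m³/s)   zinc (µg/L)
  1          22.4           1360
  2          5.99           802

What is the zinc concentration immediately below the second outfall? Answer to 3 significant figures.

After outfall 1: Q = 130.0 + 22.40 = 152.4 m³/s; C = (130.0·3.400 + 22.40·1360)/152.4 = 202.8 µg/L.
After outfall 2: Q = 152.4 + 5.990 = 158.4 m³/s; C = (152.4·202.8 + 5.990·802.0)/158.4 = 225.5 µg/L.

225 µg/L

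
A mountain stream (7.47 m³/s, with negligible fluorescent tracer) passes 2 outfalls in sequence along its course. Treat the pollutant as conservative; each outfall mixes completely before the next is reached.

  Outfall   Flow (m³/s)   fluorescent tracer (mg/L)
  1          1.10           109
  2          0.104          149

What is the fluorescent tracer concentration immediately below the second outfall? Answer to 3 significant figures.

Outfall 1: combined Q = 8.570 m³/s; C = (7.470·0 + 1.100·109.0)/8.570 = 13.99 mg/L.
Outfall 2: combined Q = 8.674 m³/s; C = (8.570·13.99 + 0.1040·149.0)/8.674 = 15.61 mg/L.

15.6 mg/L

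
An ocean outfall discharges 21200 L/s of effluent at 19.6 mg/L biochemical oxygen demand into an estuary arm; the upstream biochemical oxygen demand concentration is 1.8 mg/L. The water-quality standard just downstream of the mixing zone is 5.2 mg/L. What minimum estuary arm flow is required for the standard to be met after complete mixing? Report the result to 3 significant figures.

89800 L/s

Set C_mix = 5.2: (Q·1.800 + 21200·19.60) / (Q + 21200) = 5.2
→ Q = 21200·(19.60 − 5.2)/(5.2 − 1.800) = 89790 L/s.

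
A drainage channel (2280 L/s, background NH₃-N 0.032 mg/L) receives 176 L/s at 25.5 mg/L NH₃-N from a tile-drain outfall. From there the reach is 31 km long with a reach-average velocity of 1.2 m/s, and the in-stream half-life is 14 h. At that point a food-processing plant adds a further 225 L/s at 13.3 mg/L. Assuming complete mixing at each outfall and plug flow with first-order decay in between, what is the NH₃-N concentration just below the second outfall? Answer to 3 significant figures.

2.31 mg/L

Flow-weighted average: C = (2280·0.03200 + 176.0·25.50) / 2456 = 4561/2456 = 1.857 mg/L; combined flow 2456 L/s.
Travel time t = 31·1000 / 1.2 = 25830 s = 7.176 h.
Half-life 14 h → k = ln 2 / 14 = 0.04951 h⁻¹ = 1.188 d⁻¹.
First-order decay: C = 1.857·exp(−k·t) = 1.857·0.7010 = 1.302 mg/L.
Second outfall: C = (2456·1.302 + 225.0·13.30)/2681 = 2.309 mg/L.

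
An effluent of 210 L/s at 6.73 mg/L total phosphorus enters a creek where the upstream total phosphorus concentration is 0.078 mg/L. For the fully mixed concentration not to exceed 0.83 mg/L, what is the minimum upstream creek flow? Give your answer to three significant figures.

1650 L/s

Set C_mix = 0.83: (Q·0.07800 + 210.0·6.730) / (Q + 210.0) = 0.83
→ Q = 210.0·(6.730 − 0.83)/(0.83 − 0.07800) = 1648 L/s.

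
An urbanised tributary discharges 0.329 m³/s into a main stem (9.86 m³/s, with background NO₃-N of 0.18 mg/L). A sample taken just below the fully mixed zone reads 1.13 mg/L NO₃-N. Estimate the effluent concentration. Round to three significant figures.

Mass balance: 9.860·0.1800 + 0.3290·Cₑ = 10.19·1.130
→ Cₑ = (10.19·1.130 − 9.860·0.1800) / 0.3290 = 29.60 mg/L.

29.6 mg/L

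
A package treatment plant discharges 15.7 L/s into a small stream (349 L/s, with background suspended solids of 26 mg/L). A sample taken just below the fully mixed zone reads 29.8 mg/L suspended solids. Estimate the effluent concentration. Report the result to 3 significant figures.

114 mg/L

Mass balance: 349.0·26.00 + 15.70·Cₑ = 364.7·29.80
→ Cₑ = (364.7·29.80 − 349.0·26.00) / 15.70 = 114.3 mg/L.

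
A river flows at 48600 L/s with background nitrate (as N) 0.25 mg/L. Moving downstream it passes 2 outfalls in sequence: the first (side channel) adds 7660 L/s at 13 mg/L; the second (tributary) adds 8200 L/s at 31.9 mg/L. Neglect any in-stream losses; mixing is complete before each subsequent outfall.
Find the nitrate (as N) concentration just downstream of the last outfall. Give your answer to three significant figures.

5.79 mg/L

After outfall 1: Q = 48600 + 7660 = 56260 L/s; C = (48600·0.2500 + 7660·13.00)/56260 = 1.986 mg/L.
After outfall 2: Q = 56260 + 8200 = 64460 L/s; C = (56260·1.986 + 8200·31.90)/64460 = 5.791 mg/L.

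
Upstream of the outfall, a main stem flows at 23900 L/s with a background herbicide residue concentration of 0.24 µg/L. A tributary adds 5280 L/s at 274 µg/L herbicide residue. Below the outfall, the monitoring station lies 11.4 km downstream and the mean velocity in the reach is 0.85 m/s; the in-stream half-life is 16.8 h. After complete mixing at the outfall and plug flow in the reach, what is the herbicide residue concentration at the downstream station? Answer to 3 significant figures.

After mixing, C = (23900·0.2400 + 5280·274.0) / 29180 = 1452000/29180 = 49.78 µg/L.
Travel time t = 11.4·1000 / 0.85 = 13410 s = 3.725 h.
Half-life 16.8 h → k = ln 2 / 16.8 = 0.04126 h⁻¹ = 0.9902 d⁻¹.
Decay over the reach: 49.78·exp(−kt) = 49.78·0.8575 = 42.68 µg/L.

42.7 µg/L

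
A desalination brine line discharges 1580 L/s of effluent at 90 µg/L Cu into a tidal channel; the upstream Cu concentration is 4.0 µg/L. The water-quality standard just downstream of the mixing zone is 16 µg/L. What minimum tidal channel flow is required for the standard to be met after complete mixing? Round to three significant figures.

9740 L/s

Set C_mix = 16: (Q·4.000 + 1580·90.00) / (Q + 1580) = 16
→ Q = 1580·(90.00 − 16)/(16 − 4.000) = 9743 L/s.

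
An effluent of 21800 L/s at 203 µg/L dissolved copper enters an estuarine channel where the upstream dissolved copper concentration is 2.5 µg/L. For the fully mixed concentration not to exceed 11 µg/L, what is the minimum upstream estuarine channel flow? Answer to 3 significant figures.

492000 L/s

Set C_mix = 11: (Q·2.500 + 21800·203.0) / (Q + 21800) = 11
→ Q = 21800·(203.0 − 11)/(11 − 2.500) = 492400 L/s.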